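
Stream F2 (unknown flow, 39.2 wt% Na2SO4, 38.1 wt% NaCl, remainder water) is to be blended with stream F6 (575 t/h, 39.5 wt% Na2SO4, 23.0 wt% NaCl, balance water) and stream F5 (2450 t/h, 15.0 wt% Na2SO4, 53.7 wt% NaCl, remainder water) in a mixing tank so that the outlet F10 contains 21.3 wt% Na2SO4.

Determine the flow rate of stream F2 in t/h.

277.7 t/h

Let F2 be the unknown flow. Total out = 3025 + F2.
Na2SO4 balance: 594.62 + 0.392·F2 = 0.213·(3025 + F2)
(0.392 − 0.213)·F2 = 0.213×3025 − 594.62 = 49.7
F2 = 49.7 / 0.179 = 277.65 t/h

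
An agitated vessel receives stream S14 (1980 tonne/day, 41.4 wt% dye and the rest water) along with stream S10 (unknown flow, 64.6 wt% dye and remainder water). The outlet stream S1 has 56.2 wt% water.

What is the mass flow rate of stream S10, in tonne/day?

Let S10 be the unknown flow. Total out = 1980 + S10.
water balance: 1160.3 + 0.354·S10 = 0.562·(1980 + S10)
(0.354 − 0.562)·S10 = 0.562×1980 − 1160.3 = -47.52
S10 = -47.52 / -0.208 = 228.46 tonne/day

228.5 tonne/day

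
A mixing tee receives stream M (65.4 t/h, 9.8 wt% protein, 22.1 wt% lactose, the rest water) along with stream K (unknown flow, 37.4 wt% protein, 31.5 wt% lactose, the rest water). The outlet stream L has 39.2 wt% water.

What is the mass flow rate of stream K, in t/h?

233.3 t/h

Let K be the unknown flow. Total out = 65.4 + K.
water balance: 44.537 + 0.311·K = 0.392·(65.4 + K)
(0.311 − 0.392)·K = 0.392×65.4 − 44.537 = -18.901
K = -18.901 / -0.081 = 233.34 t/h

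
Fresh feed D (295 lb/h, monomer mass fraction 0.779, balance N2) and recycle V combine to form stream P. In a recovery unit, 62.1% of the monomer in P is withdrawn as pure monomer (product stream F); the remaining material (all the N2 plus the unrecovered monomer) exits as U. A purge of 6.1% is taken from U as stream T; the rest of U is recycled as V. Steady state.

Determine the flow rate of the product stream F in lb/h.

221.6 lb/h

monomer in P: m_A = 295×0.779 + (1−0.061)·(1−0.621)·m_A, so m_A = 229.81/0.6441 = 356.77 lb/h.
Product F = 0.621×356.77 = 221.56 lb/h.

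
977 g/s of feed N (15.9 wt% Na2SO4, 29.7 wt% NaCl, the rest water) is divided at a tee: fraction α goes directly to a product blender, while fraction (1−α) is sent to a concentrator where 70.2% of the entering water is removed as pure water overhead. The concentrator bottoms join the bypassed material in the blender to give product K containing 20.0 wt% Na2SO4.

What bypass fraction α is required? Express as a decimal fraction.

0.463

All 977×0.159 = 155.34 g/s of Na2SO4 reaches K, so K = 155.34/0.200 = 776.71 g/s and vapour = 200.29 g/s.
The evaporator receives (1−α)·977 of feed at 0.544 water and removes 0.702 of that water:
0.702×0.544×(1−α)×977 = 200.29
(1−α) = 200.29/373.1 = 0.5368;  α = 0.4632.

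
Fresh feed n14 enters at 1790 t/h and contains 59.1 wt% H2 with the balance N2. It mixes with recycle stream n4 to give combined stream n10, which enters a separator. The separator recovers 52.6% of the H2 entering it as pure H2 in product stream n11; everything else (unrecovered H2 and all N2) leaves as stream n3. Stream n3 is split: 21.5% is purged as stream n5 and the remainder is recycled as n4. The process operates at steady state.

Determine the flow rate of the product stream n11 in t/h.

H2 in n10: m_A = 1790×0.591 + (1−0.215)·(1−0.526)·m_A, so m_A = 1057.9/0.6279 = 1684.8 t/h.
Product n11 = 0.526×1684.8 = 886.19 t/h.

886.2 t/h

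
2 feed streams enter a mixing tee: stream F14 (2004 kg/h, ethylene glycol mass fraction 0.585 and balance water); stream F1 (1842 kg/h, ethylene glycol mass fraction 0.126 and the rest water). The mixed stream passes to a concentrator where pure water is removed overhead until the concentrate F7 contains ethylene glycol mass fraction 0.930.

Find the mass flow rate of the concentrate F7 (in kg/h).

ethylene glycol entering = 2004×0.585 + 1842×0.126 = 1404.4 kg/h.
All ethylene glycol reports to F7, so F7 = 1404.4/0.930 = 1510.1 kg/h.

1510 kg/h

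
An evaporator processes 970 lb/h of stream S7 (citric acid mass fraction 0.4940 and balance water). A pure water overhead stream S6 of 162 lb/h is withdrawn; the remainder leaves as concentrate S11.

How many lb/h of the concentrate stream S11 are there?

Concentrate = 970 − 162 = 808 lb/h.

808 lb/h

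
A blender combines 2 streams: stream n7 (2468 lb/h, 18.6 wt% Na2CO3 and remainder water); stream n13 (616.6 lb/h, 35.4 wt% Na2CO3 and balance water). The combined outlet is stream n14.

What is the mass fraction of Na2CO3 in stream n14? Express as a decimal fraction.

Total flow out = 2468 + 616.6 = 3084.6 lb/h.
Na2CO3 in = 2468×0.186 + 616.6×0.354 = 677.32 lb/h.
Na2CO3 mass fraction in n14 = 677.32/3084.6 = 0.2196.

0.2196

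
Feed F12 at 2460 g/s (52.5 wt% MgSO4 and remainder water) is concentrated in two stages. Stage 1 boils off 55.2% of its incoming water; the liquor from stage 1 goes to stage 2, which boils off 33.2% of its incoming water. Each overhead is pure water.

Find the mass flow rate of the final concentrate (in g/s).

water in feed = 2460×0.475 = 1168.5 g/s.
After stage 1: water left = (1−0.552)×1168.5 = 523.49; stream total = 1815 g/s.
After stage 2: water left = (1−0.332)×523.49 = 349.69; final concentrate = 1641.2 g/s.

1641 g/s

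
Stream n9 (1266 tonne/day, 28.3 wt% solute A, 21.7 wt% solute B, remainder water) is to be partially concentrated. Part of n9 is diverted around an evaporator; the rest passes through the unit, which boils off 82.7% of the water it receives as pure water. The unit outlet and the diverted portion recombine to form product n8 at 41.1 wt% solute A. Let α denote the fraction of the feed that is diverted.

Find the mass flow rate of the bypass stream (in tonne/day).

312.5 tonne/day

All 1266×0.283 = 358.28 tonne/day of solute A reaches n8, so n8 = 358.28/0.411 = 871.72 tonne/day and vapour = 394.28 tonne/day.
The evaporator receives (1−α)·1266 of feed at 0.500 water and removes 0.827 of that water:
0.827×0.500×(1−α)×1266 = 394.28
(1−α) = 394.28/523.49 = 0.7532;  α = 0.2468.
Bypass flow = 0.2468×1266 = 312.49 tonne/day.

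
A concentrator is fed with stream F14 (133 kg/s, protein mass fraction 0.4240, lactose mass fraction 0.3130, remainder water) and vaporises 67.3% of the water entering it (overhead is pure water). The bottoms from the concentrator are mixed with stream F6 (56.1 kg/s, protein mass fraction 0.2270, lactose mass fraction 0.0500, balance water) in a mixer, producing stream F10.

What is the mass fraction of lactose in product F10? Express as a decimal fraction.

0.2684

Vapour removed = 0.673×0.263×133 = 23.541 kg/s; concentrate = 109.46 kg/s.
lactose reaching the mixer = 41.629 (from concentrate) + 56.1×0.050 = 44.434 kg/s.
Product flow = 109.46 + 56.1 = 165.56 kg/s; lactose fraction = 0.2684.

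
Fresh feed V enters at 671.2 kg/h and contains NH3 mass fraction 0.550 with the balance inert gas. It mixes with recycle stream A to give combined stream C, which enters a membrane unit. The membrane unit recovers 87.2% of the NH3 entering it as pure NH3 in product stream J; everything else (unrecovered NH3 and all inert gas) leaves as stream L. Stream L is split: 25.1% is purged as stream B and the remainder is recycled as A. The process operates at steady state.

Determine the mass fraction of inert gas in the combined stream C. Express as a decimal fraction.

inert gas enters only via V and leaves only via the purge: 671.2×0.450 = 0.251×(inert gas in L), and the membrane unit passes all inert gas, so inert gas in C = inert gas in L = 1203.3 kg/h.
NH3 in C: m_A = 671.2×0.550 + (1−0.251)·(1−0.872)·m_A, so m_A = 369.16/0.9041 = 408.31 kg/h.
C = 408.31 + 1203.3 = 1611.7 kg/h.
inert gas fraction in C = 1203.3/1611.7 = 0.747.

0.747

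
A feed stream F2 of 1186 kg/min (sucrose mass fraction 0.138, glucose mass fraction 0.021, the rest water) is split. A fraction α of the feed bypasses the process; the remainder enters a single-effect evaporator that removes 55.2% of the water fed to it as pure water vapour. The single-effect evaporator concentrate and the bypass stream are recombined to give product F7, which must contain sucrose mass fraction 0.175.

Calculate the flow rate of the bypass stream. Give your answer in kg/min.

All 1186×0.138 = 163.67 kg/min of sucrose reaches F7, so F7 = 163.67/0.175 = 935.25 kg/min and vapour = 250.75 kg/min.
The evaporator receives (1−α)·1186 of feed at 0.841 water and removes 0.552 of that water:
0.552×0.841×(1−α)×1186 = 250.75
(1−α) = 250.75/550.58 = 0.4554;  α = 0.5446.
Bypass flow = 0.5446×1186 = 645.85 kg/min.

645.9 kg/min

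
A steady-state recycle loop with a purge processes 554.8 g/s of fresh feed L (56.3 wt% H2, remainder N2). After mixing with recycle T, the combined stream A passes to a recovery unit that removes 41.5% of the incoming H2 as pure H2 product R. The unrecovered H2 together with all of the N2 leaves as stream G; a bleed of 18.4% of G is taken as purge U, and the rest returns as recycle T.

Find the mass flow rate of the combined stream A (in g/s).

1915 g/s

N2 enters only via L and leaves only via the purge: 554.8×0.437 = 0.184×(N2 in G), and the recovery unit passes all N2, so N2 in A = N2 in G = 1317.6 g/s.
H2 in A: m_A = 554.8×0.563 + (1−0.184)·(1−0.415)·m_A, so m_A = 312.35/0.5226 = 597.64 g/s.
A = 597.64 + 1317.6 = 1915.3 g/s.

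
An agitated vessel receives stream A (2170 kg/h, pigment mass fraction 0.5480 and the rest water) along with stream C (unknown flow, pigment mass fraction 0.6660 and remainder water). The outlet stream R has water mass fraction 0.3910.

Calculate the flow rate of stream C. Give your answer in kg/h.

Let C be the unknown flow. Total out = 2170 + C.
water balance: 980.84 + 0.334·C = 0.391·(2170 + C)
(0.334 − 0.391)·C = 0.391×2170 − 980.84 = -132.37
C = -132.37 / -0.057 = 2322.3 kg/h

2322 kg/h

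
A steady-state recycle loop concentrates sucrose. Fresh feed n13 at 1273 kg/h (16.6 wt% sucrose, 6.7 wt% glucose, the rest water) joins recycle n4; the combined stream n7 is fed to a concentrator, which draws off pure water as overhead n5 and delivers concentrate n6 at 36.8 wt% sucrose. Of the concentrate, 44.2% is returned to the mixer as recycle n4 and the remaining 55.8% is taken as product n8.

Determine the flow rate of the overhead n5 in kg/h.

Overall sucrose balance (none leaves overhead): sucrose in fresh feed = sucrose in product, i.e. 1273×0.166 = (1−0.442)·n6·0.368.
n6 = 211.32/(0.368×0.558) = 1029.1 kg/h.
Recycle n4 = 0.442×1029.1 = 454.86 kg/h.
Combined feed n7 = 1273 + 454.86 = 1727.9 kg/h.
Overhead n5 = n7 − n6 = 1727.9 − 1029.1 = 698.77 kg/h.

698.8 kg/h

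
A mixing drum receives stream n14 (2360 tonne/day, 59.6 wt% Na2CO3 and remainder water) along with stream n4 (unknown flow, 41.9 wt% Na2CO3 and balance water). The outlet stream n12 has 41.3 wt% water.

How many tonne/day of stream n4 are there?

Let n4 be the unknown flow. Total out = 2360 + n4.
water balance: 953.44 + 0.581·n4 = 0.413·(2360 + n4)
(0.581 − 0.413)·n4 = 0.413×2360 − 953.44 = 21.24
n4 = 21.24 / 0.168 = 126.43 tonne/day

126.4 tonne/day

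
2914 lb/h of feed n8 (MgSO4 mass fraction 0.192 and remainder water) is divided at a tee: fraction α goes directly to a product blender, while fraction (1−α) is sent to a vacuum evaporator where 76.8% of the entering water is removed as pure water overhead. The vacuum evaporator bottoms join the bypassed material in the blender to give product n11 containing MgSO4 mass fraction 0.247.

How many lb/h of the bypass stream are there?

All 2914×0.192 = 559.49 lb/h of MgSO4 reaches n11, so n11 = 559.49/0.247 = 2265.1 lb/h and vapour = 648.87 lb/h.
The evaporator receives (1−α)·2914 of feed at 0.808 water and removes 0.768 of that water:
0.768×0.808×(1−α)×2914 = 648.87
(1−α) = 648.87/1808.3 = 0.3588;  α = 0.6412.
Bypass flow = 0.6412×2914 = 1868.4 lb/h.

1868 lb/h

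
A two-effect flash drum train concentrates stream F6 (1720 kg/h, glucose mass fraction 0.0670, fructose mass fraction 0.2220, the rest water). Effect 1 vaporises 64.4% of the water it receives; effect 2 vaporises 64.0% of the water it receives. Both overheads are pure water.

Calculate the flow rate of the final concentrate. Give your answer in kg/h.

water in feed = 1720×0.711 = 1222.9 kg/h.
After stage 1: water left = (1−0.644)×1222.9 = 435.36; stream total = 932.44 kg/h.
After stage 2: water left = (1−0.640)×435.36 = 156.73; final concentrate = 653.81 kg/h.

653.8 kg/h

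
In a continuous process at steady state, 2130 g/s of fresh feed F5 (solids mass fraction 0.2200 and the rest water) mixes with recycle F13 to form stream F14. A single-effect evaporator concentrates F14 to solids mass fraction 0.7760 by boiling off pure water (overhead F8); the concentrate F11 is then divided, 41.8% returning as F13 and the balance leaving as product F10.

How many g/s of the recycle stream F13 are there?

Overall solids balance (none leaves overhead): solids in fresh feed = solids in product, i.e. 2130×0.220 = (1−0.418)·F11·0.776.
F11 = 468.6/(0.776×0.582) = 1037.6 g/s.
Recycle F13 = 0.418×1037.6 = 433.7 g/s.

433.7 g/s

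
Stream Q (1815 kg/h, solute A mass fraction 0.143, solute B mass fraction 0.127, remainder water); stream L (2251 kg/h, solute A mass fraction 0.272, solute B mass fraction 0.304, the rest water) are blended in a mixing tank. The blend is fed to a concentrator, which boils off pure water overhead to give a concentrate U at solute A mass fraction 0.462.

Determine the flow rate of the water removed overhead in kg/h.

solute A entering = 1815×0.143 + 2251×0.272 = 871.82 kg/h.
All solute A reports to U, so U = 871.82/0.462 = 1887 kg/h.
Total feed = 4066 kg/h; overhead = 4066 − 1887 = 2179 kg/h.

2179 kg/h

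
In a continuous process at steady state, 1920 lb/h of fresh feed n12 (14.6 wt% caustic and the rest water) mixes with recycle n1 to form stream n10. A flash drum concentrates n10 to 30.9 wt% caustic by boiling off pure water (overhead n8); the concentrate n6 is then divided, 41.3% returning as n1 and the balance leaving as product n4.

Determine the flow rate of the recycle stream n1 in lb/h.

Overall caustic balance (none leaves overhead): caustic in fresh feed = caustic in product, i.e. 1920×0.146 = (1−0.413)·n6·0.309.
n6 = 280.32/(0.309×0.587) = 1545.5 lb/h.
Recycle n1 = 0.413×1545.5 = 638.27 lb/h.

638.3 lb/h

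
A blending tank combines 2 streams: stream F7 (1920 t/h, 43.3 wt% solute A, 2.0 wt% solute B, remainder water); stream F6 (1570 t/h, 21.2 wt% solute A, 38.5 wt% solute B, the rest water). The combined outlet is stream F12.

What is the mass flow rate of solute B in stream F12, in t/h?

solute B out = solute B in = 1920×0.020 + 1570×0.385 = 642.85 t/h.

642.9 t/h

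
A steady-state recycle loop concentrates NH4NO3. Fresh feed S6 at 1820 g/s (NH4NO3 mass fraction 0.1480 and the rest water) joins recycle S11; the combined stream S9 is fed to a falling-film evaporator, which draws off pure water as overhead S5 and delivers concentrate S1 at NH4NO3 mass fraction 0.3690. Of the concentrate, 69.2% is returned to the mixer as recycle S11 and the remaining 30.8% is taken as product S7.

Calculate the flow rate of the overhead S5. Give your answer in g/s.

1090 g/s

Overall NH4NO3 balance (none leaves overhead): NH4NO3 in fresh feed = NH4NO3 in product, i.e. 1820×0.148 = (1−0.692)·S1·0.369.
S1 = 269.36/(0.369×0.308) = 2370 g/s.
Recycle S11 = 0.692×2370 = 1640.1 g/s.
Combined feed S9 = 1820 + 1640.1 = 3460.1 g/s.
Overhead S5 = S9 − S1 = 3460.1 − 2370 = 1090 g/s.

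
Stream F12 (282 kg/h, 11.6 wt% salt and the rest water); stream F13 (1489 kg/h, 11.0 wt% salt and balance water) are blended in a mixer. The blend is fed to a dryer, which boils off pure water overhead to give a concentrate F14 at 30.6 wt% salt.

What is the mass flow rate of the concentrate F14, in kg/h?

642.2 kg/h

salt entering = 282×0.116 + 1489×0.110 = 196.5 kg/h.
All salt reports to F14, so F14 = 196.5/0.306 = 642.16 kg/h.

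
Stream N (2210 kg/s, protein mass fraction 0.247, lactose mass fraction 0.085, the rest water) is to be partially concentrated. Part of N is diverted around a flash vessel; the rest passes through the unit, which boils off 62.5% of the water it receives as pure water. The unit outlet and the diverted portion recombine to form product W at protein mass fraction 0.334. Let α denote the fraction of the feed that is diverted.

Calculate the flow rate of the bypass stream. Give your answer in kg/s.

831.2 kg/s

All 2210×0.247 = 545.87 kg/s of protein reaches W, so W = 545.87/0.334 = 1634.3 kg/s and vapour = 575.66 kg/s.
The evaporator receives (1−α)·2210 of feed at 0.668 water and removes 0.625 of that water:
0.625×0.668×(1−α)×2210 = 575.66
(1−α) = 575.66/922.67 = 0.6239;  α = 0.3761.
Bypass flow = 0.3761×2210 = 831.18 kg/s.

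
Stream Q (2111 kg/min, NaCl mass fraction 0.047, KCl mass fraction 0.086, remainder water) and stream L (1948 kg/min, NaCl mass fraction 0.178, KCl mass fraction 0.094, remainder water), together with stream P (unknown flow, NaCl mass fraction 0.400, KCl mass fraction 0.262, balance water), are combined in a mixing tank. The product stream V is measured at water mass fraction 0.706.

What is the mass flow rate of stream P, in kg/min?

Let P be the unknown flow. Total out = 4059 + P.
water balance: 3248.4 + 0.338·P = 0.706·(4059 + P)
(0.338 − 0.706)·P = 0.706×4059 − 3248.4 = -382.73
P = -382.73 / -0.368 = 1040 kg/min

1040 kg/min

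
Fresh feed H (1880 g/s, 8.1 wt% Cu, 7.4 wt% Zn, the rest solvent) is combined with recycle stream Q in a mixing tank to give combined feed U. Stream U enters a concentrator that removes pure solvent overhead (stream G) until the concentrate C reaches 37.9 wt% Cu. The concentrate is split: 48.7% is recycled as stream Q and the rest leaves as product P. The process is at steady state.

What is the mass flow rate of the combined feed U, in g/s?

Overall Cu balance (none leaves overhead): Cu in fresh feed = Cu in product, i.e. 1880×0.081 = (1−0.487)·C·0.379.
C = 152.28/(0.379×0.513) = 783.22 g/s.
Recycle Q = 0.487×783.22 = 381.43 g/s.
Combined feed U = 1880 + 381.43 = 2261.4 g/s.

2261 g/s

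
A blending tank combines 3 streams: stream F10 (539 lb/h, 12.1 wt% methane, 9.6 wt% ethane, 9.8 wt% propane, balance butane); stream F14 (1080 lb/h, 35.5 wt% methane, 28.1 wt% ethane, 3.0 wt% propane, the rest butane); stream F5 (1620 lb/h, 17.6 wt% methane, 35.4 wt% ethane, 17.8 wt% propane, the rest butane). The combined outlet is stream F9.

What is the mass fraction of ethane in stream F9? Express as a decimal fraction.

0.287

Total flow out = 539 + 1080 + 1620 = 3239 lb/h.
ethane in = 539×0.096 + 1080×0.281 + 1620×0.354 = 928.7 lb/h.
ethane mass fraction in F9 = 928.7/3239 = 0.287.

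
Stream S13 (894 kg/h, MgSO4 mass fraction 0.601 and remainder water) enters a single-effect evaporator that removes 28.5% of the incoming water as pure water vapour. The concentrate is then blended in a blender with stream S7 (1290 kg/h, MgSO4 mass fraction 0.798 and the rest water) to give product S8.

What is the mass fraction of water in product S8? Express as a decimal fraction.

Vapour removed = 0.285×0.399×894 = 101.66 kg/h; concentrate = 792.34 kg/h.
water reaching the mixer = 255.04 (from concentrate) + 1290×0.202 = 515.62 kg/h.
Product flow = 792.34 + 1290 = 2082.3 kg/h; water fraction = 0.248.

0.248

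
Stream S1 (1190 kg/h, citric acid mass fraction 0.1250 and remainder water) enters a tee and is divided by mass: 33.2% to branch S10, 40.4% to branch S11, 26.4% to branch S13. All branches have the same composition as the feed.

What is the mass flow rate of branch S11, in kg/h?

Branch S11 flow = 0.404×1190 = 480.76 kg/h.

480.8 kg/h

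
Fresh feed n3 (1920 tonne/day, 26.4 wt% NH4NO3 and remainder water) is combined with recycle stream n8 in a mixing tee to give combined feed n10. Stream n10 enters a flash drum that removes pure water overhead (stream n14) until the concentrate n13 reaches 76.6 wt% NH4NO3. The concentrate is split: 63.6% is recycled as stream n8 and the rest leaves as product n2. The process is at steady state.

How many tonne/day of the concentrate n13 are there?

Overall NH4NO3 balance (none leaves overhead): NH4NO3 in fresh feed = NH4NO3 in product, i.e. 1920×0.264 = (1−0.636)·n13·0.766.
n13 = 506.88/(0.766×0.364) = 1817.9 tonne/day.

1818 tonne/day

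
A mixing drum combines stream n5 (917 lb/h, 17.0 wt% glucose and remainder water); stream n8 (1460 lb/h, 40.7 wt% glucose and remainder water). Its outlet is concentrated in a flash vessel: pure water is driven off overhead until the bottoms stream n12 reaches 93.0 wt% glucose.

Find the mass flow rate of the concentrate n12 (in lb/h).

glucose entering = 917×0.170 + 1460×0.407 = 750.11 lb/h.
All glucose reports to n12, so n12 = 750.11/0.930 = 806.57 lb/h.

806.6 lb/h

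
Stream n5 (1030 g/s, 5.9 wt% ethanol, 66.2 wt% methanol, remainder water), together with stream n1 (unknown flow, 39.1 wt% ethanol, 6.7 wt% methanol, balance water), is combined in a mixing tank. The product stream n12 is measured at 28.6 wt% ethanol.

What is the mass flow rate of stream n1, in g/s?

Let n1 be the unknown flow. Total out = 1030 + n1.
ethanol balance: 60.77 + 0.391·n1 = 0.286·(1030 + n1)
(0.391 − 0.286)·n1 = 0.286×1030 − 60.77 = 233.81
n1 = 233.81 / 0.105 = 2226.8 g/s

2227 g/s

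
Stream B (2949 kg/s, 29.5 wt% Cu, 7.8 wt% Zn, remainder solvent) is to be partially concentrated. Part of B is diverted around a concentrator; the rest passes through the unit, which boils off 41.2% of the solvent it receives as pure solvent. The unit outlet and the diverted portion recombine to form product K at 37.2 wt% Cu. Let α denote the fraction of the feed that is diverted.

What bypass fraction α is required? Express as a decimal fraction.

0.199

All 2949×0.295 = 869.95 kg/s of Cu reaches K, so K = 869.95/0.372 = 2338.6 kg/s and vapour = 610.41 kg/s.
The evaporator receives (1−α)·2949 of feed at 0.627 solvent and removes 0.412 of that solvent:
0.412×0.627×(1−α)×2949 = 610.41
(1−α) = 610.41/761.8 = 0.8013;  α = 0.1987.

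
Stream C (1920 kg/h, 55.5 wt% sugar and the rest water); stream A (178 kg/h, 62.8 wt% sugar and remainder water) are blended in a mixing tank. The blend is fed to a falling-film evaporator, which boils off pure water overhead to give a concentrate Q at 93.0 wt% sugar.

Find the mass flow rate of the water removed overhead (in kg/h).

832 kg/h

sugar entering = 1920×0.555 + 178×0.628 = 1177.4 kg/h.
All sugar reports to Q, so Q = 1177.4/0.930 = 1266 kg/h.
Total feed = 2098 kg/h; overhead = 2098 − 1266 = 832 kg/h.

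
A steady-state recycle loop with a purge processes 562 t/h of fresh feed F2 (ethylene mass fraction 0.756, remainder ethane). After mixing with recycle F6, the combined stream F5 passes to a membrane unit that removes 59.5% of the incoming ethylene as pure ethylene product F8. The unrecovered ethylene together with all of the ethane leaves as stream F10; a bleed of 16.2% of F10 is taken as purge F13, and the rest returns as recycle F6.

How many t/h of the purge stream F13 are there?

ethane enters only via F2 and leaves only via the purge: 562×0.244 = 0.162×(ethane in F10), and the membrane unit passes all ethane, so ethane in F5 = ethane in F10 = 846.47 t/h.
ethylene in F5: m_A = 562×0.756 + (1−0.162)·(1−0.595)·m_A, so m_A = 424.87/0.6606 = 643.15 t/h.
F10 = (1−0.595)×643.15 + 846.47 = 1106.9 t/h.
Purge F13 = 0.162×1106.9 = 179.33 t/h.

179.3 t/h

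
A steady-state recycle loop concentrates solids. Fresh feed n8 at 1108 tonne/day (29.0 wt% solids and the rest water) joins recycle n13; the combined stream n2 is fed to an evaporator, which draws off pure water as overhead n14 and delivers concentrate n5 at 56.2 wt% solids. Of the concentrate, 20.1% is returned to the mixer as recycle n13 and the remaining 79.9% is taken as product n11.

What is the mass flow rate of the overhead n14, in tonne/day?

Overall solids balance (none leaves overhead): solids in fresh feed = solids in product, i.e. 1108×0.290 = (1−0.201)·n5·0.562.
n5 = 321.32/(0.562×0.799) = 715.57 tonne/day.
Recycle n13 = 0.201×715.57 = 143.83 tonne/day.
Combined feed n2 = 1108 + 143.83 = 1251.8 tonne/day.
Overhead n14 = n2 − n5 = 1251.8 − 715.57 = 536.26 tonne/day.

536.3 tonne/day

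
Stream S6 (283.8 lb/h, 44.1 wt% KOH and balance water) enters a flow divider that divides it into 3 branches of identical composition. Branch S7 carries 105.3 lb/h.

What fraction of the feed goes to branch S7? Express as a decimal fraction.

0.371

Fraction to S7 = 105.3/283.8 = 0.3710.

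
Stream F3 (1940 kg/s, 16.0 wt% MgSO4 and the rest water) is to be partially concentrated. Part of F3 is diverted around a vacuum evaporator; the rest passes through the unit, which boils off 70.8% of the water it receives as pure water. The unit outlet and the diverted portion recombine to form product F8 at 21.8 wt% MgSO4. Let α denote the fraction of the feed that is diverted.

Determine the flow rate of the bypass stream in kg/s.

1072 kg/s

All 1940×0.160 = 310.4 kg/s of MgSO4 reaches F8, so F8 = 310.4/0.218 = 1423.9 kg/s and vapour = 516.15 kg/s.
The evaporator receives (1−α)·1940 of feed at 0.840 water and removes 0.708 of that water:
0.708×0.840×(1−α)×1940 = 516.15
(1−α) = 516.15/1153.8 = 0.4474;  α = 0.5526.
Bypass flow = 0.5526×1940 = 1072.1 kg/s.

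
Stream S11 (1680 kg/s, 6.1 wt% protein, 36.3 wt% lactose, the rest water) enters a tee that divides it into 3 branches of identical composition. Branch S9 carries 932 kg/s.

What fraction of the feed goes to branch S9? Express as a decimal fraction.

0.555

Fraction to S9 = 932/1680 = 0.5548.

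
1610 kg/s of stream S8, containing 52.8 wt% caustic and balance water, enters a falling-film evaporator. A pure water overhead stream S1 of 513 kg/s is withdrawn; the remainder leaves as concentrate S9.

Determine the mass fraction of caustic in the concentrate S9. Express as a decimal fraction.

caustic is not removed: 1610×0.528 = 850.08 kg/s of caustic enters S9.
Concentrate = 1610 − 513 = 1097 kg/s.
Mass fraction = 850.08/1097 = 0.7749.

0.7749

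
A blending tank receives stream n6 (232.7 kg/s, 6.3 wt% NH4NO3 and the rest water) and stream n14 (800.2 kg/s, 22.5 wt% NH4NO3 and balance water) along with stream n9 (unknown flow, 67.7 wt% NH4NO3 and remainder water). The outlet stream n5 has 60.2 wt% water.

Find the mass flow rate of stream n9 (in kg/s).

Let n9 be the unknown flow. Total out = 1032.9 + n9.
water balance: 838.19 + 0.323·n9 = 0.602·(1032.9 + n9)
(0.323 − 0.602)·n9 = 0.602×1032.9 − 838.19 = -216.39
n9 = -216.39 / -0.279 = 775.59 kg/s

775.6 kg/s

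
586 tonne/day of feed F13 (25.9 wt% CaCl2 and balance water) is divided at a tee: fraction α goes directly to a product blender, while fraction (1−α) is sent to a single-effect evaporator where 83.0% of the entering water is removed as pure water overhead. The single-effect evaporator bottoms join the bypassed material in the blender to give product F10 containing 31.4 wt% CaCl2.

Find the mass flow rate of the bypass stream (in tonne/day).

All 586×0.259 = 151.77 tonne/day of CaCl2 reaches F10, so F10 = 151.77/0.314 = 483.36 tonne/day and vapour = 102.64 tonne/day.
The evaporator receives (1−α)·586 of feed at 0.741 water and removes 0.830 of that water:
0.830×0.741×(1−α)×586 = 102.64
(1−α) = 102.64/360.41 = 0.2848;  α = 0.7152.
Bypass flow = 0.7152×586 = 419.11 tonne/day.

419.1 tonne/day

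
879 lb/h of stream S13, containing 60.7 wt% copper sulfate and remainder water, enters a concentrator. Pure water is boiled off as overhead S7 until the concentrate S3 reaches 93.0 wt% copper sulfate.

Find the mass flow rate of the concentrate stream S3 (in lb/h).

copper sulfate is conserved: 879×0.607 = 533.55 lb/h all reports to the concentrate.
Concentrate = 533.55/(target fraction) = 573.71 lb/h.

573.7 lb/h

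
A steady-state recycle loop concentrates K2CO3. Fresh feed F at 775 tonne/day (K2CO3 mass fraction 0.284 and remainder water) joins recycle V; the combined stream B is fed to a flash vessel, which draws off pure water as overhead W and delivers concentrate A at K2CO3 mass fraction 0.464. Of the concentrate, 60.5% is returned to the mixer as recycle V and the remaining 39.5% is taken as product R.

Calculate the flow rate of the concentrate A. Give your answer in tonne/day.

1201 tonne/day

Overall K2CO3 balance (none leaves overhead): K2CO3 in fresh feed = K2CO3 in product, i.e. 775×0.284 = (1−0.605)·A·0.464.
A = 220.1/(0.464×0.395) = 1200.9 tonne/day.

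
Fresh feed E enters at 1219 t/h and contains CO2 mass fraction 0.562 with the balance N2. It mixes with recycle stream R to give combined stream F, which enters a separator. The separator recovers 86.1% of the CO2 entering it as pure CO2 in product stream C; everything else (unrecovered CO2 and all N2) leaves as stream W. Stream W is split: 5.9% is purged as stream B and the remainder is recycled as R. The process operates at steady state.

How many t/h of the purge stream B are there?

N2 enters only via E and leaves only via the purge: 1219×0.438 = 0.059×(N2 in W), and the separator passes all N2, so N2 in F = N2 in W = 9049.5 t/h.
CO2 in F: m_A = 1219×0.562 + (1−0.059)·(1−0.861)·m_A, so m_A = 685.08/0.8692 = 788.17 t/h.
W = (1−0.861)×788.17 + 9049.5 = 9159.1 t/h.
Purge B = 0.059×9159.1 = 540.39 t/h.

540.4 t/h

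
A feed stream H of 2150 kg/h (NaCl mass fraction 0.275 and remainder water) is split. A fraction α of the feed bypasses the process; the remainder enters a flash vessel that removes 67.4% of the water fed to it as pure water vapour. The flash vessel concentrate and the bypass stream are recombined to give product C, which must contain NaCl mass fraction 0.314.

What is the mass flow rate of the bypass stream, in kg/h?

1604 kg/h

All 2150×0.275 = 591.25 kg/h of NaCl reaches C, so C = 591.25/0.314 = 1883 kg/h and vapour = 267.04 kg/h.
The evaporator receives (1−α)·2150 of feed at 0.725 water and removes 0.674 of that water:
0.674×0.725×(1−α)×2150 = 267.04
(1−α) = 267.04/1050.6 = 0.2542;  α = 0.7458.
Bypass flow = 0.7458×2150 = 1603.5 kg/h.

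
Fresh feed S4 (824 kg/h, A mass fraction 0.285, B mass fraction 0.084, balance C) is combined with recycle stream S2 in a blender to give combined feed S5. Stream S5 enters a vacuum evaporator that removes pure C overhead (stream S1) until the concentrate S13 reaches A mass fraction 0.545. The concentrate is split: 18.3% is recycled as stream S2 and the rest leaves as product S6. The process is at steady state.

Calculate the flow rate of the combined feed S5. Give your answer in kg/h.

Overall A balance (none leaves overhead): A in fresh feed = A in product, i.e. 824×0.285 = (1−0.183)·S13·0.545.
S13 = 234.84/(0.545×0.817) = 527.42 kg/h.
Recycle S2 = 0.183×527.42 = 96.517 kg/h.
Combined feed S5 = 824 + 96.517 = 920.52 kg/h.

920.5 kg/h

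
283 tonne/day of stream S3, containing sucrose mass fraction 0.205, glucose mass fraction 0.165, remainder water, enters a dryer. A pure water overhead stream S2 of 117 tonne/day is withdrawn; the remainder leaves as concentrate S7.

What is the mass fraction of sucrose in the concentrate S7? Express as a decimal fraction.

0.349

sucrose is not removed: 283×0.205 = 58.015 tonne/day of sucrose enters S7.
Concentrate = 283 − 117 = 166 tonne/day.
Mass fraction = 58.015/166 = 0.349.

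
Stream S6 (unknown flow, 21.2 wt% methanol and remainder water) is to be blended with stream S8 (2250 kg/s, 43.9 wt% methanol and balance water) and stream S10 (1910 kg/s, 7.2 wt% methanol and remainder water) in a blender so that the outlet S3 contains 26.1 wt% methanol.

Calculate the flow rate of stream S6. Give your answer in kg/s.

806.3 kg/s

Let S6 be the unknown flow. Total out = 4160 + S6.
methanol balance: 1125.3 + 0.212·S6 = 0.261·(4160 + S6)
(0.212 − 0.261)·S6 = 0.261×4160 − 1125.3 = -39.51
S6 = -39.51 / -0.049 = 806.33 kg/s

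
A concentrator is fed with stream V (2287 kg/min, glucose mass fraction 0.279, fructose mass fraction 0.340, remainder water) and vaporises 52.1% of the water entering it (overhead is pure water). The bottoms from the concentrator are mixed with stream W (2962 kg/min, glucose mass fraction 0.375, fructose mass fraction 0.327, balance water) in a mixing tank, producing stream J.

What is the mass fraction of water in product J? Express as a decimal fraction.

Vapour removed = 0.521×0.381×2287 = 453.97 kg/min; concentrate = 1833 kg/min.
water reaching the mixer = 417.38 (from concentrate) + 2962×0.298 = 1300.1 kg/min.
Product flow = 1833 + 2962 = 4795 kg/min; water fraction = 0.271.

0.271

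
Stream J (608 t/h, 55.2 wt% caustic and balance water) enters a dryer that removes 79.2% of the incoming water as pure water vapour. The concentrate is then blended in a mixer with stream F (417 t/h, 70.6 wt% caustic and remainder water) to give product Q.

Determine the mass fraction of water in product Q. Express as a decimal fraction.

Vapour removed = 0.792×0.448×608 = 215.73 t/h; concentrate = 392.27 t/h.
water reaching the mixer = 56.656 (from concentrate) + 417×0.294 = 179.25 t/h.
Product flow = 392.27 + 417 = 809.27 t/h; water fraction = 0.2215.

0.2215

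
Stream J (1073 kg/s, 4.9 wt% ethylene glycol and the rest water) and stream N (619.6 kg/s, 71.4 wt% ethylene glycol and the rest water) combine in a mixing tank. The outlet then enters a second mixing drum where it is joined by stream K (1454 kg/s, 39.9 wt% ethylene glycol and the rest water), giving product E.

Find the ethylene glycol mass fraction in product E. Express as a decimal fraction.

Overall, product flow = 3146.6 kg/s.
ethylene glycol in = 1073×0.049 + 619.6×0.714 + 1454×0.399 = 1075.1 kg/s.
ethylene glycol fraction in E = 0.3417.

0.3417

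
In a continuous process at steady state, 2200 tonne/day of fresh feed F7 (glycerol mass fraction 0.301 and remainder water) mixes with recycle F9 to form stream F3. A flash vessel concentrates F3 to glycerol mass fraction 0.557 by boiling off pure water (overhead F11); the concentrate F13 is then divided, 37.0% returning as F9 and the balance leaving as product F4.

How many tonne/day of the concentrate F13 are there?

Overall glycerol balance (none leaves overhead): glycerol in fresh feed = glycerol in product, i.e. 2200×0.301 = (1−0.370)·F13·0.557.
F13 = 662.2/(0.557×0.630) = 1887.1 tonne/day.

1887 tonne/day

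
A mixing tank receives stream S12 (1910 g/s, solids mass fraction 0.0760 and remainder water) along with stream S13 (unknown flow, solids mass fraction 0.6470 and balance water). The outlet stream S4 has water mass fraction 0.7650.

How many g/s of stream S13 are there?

737.1 g/s

Let S13 be the unknown flow. Total out = 1910 + S13.
water balance: 1764.8 + 0.353·S13 = 0.765·(1910 + S13)
(0.353 − 0.765)·S13 = 0.765×1910 − 1764.8 = -303.69
S13 = -303.69 / -0.412 = 737.11 g/s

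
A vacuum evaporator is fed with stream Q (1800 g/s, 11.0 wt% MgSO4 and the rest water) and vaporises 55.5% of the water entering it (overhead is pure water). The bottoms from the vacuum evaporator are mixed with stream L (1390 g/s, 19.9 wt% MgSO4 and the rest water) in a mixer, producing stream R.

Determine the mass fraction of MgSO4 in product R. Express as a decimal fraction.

0.2063

Vapour removed = 0.555×0.890×1800 = 889.11 g/s; concentrate = 910.89 g/s.
MgSO4 reaching the mixer = 198 (from concentrate) + 1390×0.199 = 474.61 g/s.
Product flow = 910.89 + 1390 = 2300.9 g/s; MgSO4 fraction = 0.2063.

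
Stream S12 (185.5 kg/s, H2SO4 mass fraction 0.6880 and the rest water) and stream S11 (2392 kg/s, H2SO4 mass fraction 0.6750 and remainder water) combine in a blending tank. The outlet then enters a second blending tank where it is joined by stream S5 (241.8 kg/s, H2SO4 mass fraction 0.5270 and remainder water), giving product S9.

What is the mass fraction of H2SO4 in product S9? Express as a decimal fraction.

Overall, product flow = 2819.3 kg/s.
H2SO4 in = 185.5×0.688 + 2392×0.675 + 241.8×0.527 = 1869.7 kg/s.
H2SO4 fraction in S9 = 0.6632.

0.6632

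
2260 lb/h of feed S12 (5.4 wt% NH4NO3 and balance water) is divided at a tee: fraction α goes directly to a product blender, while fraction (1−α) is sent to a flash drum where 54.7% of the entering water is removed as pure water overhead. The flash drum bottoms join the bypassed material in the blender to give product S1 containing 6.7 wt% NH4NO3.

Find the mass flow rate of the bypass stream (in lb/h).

All 2260×0.054 = 122.04 lb/h of NH4NO3 reaches S1, so S1 = 122.04/0.067 = 1821.5 lb/h and vapour = 438.51 lb/h.
The evaporator receives (1−α)·2260 of feed at 0.946 water and removes 0.547 of that water:
0.547×0.946×(1−α)×2260 = 438.51
(1−α) = 438.51/1169.5 = 0.3750;  α = 0.6250.
Bypass flow = 0.6250×2260 = 1412.6 lb/h.

1413 lb/h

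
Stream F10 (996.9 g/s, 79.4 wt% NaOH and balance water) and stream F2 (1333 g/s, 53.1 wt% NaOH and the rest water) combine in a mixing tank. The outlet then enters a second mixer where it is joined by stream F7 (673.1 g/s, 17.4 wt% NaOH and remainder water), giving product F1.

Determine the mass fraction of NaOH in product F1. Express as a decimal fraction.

Overall, product flow = 3003 g/s.
NaOH in = 996.9×0.794 + 1333×0.531 + 673.1×0.174 = 1616.5 g/s.
NaOH fraction in F1 = 0.5383.

0.5383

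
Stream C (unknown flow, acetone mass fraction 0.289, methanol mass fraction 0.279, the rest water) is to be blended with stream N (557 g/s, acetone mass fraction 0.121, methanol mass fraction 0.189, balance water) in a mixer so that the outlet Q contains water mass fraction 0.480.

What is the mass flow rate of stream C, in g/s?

Let C be the unknown flow. Total out = 557 + C.
water balance: 384.33 + 0.432·C = 0.480·(557 + C)
(0.432 − 0.480)·C = 0.480×557 − 384.33 = -116.97
C = -116.97 / -0.048 = 2436.9 g/s

2437 g/s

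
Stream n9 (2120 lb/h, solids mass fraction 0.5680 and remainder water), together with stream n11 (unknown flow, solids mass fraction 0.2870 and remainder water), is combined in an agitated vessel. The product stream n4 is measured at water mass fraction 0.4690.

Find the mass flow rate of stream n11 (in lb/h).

321.5 lb/h

Let n11 be the unknown flow. Total out = 2120 + n11.
water balance: 915.84 + 0.713·n11 = 0.469·(2120 + n11)
(0.713 − 0.469)·n11 = 0.469×2120 − 915.84 = 78.44
n11 = 78.44 / 0.244 = 321.48 lb/h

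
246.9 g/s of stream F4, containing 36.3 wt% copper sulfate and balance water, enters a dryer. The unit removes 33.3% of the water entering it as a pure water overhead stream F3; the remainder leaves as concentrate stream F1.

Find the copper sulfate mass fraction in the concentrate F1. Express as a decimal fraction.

copper sulfate is not removed: 246.9×0.363 = 89.625 g/s of copper sulfate enters F1.
water entering = 246.9×0.637 = 157.28 g/s; overhead removed = 0.333×157.28 = 52.373 g/s.
Concentrate = 246.9 − 52.373 = 194.53 g/s.
Mass fraction = 89.625/194.53 = 0.461.

0.461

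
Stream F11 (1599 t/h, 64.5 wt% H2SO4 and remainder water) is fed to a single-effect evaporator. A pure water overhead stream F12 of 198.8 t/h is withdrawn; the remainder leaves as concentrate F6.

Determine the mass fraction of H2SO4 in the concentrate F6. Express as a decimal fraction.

H2SO4 is not removed: 1599×0.645 = 1031.4 t/h of H2SO4 enters F6.
Concentrate = 1599 − 198.8 = 1400.2 t/h.
Mass fraction = 1031.4/1400.2 = 0.737.

0.737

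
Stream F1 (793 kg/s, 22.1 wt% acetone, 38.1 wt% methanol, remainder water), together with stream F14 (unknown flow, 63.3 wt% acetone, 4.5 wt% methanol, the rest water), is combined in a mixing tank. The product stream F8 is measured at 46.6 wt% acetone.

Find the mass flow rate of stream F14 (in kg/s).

Let F14 be the unknown flow. Total out = 793 + F14.
acetone balance: 175.25 + 0.633·F14 = 0.466·(793 + F14)
(0.633 − 0.466)·F14 = 0.466×793 − 175.25 = 194.28
F14 = 194.28 / 0.167 = 1163.4 kg/s

1163 kg/s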